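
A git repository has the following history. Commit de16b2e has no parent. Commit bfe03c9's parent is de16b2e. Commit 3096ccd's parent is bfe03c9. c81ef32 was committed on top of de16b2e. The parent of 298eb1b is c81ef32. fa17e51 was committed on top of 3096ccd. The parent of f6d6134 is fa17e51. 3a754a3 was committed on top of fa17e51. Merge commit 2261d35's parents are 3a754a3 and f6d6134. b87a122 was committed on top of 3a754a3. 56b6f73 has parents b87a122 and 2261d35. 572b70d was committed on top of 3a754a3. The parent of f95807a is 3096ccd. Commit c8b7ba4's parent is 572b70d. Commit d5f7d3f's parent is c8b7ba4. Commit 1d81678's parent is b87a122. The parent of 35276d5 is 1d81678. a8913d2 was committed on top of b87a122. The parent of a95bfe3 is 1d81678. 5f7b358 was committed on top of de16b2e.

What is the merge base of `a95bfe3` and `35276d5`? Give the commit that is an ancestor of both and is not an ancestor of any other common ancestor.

1d81678

Ancestors of a95bfe3: {1d81678, 3096ccd, 3a754a3, a95bfe3, b87a122, bfe03c9, de16b2e, fa17e51}.
Ancestors of 35276d5: {1d81678, 3096ccd, 35276d5, 3a754a3, b87a122, bfe03c9, de16b2e, fa17e51}.
Common ancestors: {1d81678, 3096ccd, 3a754a3, b87a122, bfe03c9, de16b2e, fa17e51}.
Among these, 1d81678 is not an ancestor of any other common ancestor — it is the merge base.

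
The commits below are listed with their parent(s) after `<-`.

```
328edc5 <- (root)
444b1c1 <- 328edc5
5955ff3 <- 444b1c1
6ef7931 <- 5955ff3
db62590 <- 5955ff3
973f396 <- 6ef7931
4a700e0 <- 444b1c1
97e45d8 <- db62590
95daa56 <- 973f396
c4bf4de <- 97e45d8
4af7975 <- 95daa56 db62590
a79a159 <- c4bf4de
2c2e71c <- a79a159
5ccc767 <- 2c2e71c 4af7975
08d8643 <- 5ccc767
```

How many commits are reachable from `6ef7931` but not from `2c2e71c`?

Reachable from 6ef7931: {328edc5, 444b1c1, 5955ff3, 6ef7931}.
Reachable from 2c2e71c: {2c2e71c, 328edc5, 444b1c1, 5955ff3, 97e45d8, a79a159, c4bf4de, db62590}.
In 6ef7931's history but not 2c2e71c's: {6ef7931} — 1 commit.

1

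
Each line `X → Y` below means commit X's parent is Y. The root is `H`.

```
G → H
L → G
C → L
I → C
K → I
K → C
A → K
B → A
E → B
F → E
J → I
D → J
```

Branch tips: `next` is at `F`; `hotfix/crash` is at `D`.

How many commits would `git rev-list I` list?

Walking parent pointers from I: reachable set = {C, G, H, I, L}.
That is 5 commits.

5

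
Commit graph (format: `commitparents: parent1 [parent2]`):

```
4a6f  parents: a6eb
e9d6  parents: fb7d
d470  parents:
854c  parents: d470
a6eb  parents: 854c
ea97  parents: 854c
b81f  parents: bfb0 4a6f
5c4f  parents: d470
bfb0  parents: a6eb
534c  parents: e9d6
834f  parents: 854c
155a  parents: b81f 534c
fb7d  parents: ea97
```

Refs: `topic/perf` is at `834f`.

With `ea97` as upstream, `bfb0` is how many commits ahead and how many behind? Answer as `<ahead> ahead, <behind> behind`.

2 ahead, 1 behind

Reachable from bfb0: {854c, a6eb, bfb0, d470}.
Reachable from ea97: {854c, d470, ea97}.
Only in bfb0's history (ahead): {a6eb, bfb0} — 2.
Only in ea97's history (behind): {ea97} — 1.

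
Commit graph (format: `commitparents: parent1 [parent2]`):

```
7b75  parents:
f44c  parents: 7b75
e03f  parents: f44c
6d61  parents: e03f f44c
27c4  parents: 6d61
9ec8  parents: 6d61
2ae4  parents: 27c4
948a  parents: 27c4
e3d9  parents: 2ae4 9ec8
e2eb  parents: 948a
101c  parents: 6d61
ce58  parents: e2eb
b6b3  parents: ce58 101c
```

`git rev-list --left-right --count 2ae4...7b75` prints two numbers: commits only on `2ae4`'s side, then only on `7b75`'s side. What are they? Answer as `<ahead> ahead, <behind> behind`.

Reachable from 2ae4: {27c4, 2ae4, 6d61, 7b75, e03f, f44c}.
Reachable from 7b75: {7b75}.
Only in 2ae4's history (ahead): {27c4, 2ae4, 6d61, e03f, f44c} — 5.
Only in 7b75's history (behind): {} — 0.

5 ahead, 0 behind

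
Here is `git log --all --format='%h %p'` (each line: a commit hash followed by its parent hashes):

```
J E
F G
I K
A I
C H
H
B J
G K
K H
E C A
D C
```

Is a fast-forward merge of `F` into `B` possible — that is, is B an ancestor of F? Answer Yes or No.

No

A fast-forward from B to F is possible iff B is an ancestor of F.
Ancestors of F: {F, G, H, K}.
B is not among them, so fast-forward is not possible.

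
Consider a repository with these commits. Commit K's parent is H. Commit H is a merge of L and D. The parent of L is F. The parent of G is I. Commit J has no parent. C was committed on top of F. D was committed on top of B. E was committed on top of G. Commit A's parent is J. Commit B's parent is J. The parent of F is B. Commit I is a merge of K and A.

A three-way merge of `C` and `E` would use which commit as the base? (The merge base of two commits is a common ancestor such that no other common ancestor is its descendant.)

F

Ancestors of C: {B, C, F, J}.
Ancestors of E: {A, B, D, E, F, G, H, I, J, K, L}.
Common ancestors: {B, F, J}.
Among these, F is not an ancestor of any other common ancestor — it is the merge base.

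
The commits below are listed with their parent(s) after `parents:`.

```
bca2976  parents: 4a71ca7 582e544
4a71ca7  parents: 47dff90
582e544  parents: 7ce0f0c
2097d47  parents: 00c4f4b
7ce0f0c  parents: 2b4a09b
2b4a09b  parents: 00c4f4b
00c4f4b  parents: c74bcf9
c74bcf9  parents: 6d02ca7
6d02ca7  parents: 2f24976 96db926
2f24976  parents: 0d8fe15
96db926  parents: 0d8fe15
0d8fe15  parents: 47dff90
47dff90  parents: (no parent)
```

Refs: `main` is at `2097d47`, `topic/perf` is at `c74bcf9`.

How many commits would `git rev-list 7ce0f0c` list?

Walking parent pointers from 7ce0f0c: reachable set = {00c4f4b, 0d8fe15, 2b4a09b, 2f24976, 47dff90, 6d02ca7, 7ce0f0c, 96db926, c74bcf9}.
That is 9 commits.

9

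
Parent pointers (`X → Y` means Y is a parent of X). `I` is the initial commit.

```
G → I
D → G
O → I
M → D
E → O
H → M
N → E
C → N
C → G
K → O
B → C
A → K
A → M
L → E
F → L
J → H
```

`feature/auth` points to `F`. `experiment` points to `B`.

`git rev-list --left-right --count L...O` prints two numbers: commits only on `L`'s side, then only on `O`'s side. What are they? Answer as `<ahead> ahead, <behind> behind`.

2 ahead, 0 behind

Reachable from L: {E, I, L, O}.
Reachable from O: {I, O}.
Only in L's history (ahead): {E, L} — 2.
Only in O's history (behind): {} — 0.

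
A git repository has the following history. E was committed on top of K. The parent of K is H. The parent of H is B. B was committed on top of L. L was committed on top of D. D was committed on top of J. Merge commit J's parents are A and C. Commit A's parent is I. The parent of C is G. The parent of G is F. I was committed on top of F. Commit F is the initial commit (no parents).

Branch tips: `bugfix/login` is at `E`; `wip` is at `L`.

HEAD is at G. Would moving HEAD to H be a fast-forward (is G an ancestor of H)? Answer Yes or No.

A fast-forward from G to H is possible iff G is an ancestor of H.
Ancestors of H: {A, B, C, D, F, G, H, I, J, L}.
G is among them, so fast-forward is possible.

Yes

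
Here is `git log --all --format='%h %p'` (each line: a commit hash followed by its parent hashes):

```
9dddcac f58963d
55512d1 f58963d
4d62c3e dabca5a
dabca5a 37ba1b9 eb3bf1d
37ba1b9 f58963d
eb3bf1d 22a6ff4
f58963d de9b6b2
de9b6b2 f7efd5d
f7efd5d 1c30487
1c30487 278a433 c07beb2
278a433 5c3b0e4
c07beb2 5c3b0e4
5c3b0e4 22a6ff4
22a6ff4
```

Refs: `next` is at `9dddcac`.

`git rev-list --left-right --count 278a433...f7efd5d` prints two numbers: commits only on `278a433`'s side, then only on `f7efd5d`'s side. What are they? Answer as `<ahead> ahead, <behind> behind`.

0 ahead, 3 behind

Reachable from 278a433: {22a6ff4, 278a433, 5c3b0e4}.
Reachable from f7efd5d: {1c30487, 22a6ff4, 278a433, 5c3b0e4, c07beb2, f7efd5d}.
Only in 278a433's history (ahead): {} — 0.
Only in f7efd5d's history (behind): {1c30487, c07beb2, f7efd5d} — 3.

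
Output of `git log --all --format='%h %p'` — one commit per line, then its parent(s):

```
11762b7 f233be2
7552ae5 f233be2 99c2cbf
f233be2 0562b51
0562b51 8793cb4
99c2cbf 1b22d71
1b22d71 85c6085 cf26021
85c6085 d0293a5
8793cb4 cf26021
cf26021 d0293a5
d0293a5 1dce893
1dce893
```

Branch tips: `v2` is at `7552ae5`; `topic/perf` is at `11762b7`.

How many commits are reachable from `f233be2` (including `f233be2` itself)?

6

Walking parent pointers from f233be2: reachable set = {0562b51, 1dce893, 8793cb4, cf26021, d0293a5, f233be2}.
That is 6 commits.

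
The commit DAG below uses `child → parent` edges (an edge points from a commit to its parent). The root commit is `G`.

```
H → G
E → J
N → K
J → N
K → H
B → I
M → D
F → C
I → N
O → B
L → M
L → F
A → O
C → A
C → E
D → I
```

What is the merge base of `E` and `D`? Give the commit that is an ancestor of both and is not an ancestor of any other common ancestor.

N

Ancestors of E: {E, G, H, J, K, N}.
Ancestors of D: {D, G, H, I, K, N}.
Common ancestors: {G, H, K, N}.
Among these, N is not an ancestor of any other common ancestor — it is the merge base.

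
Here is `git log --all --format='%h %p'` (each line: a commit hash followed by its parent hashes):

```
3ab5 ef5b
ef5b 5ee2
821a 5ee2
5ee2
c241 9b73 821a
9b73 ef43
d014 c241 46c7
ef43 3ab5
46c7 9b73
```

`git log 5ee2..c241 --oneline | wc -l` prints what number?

Reachable from c241: {3ab5, 5ee2, 821a, 9b73, c241, ef43, ef5b}.
Reachable from 5ee2: {5ee2}.
In c241's history but not 5ee2's: {3ab5, 821a, 9b73, c241, ef43, ef5b} — 6 commits.

6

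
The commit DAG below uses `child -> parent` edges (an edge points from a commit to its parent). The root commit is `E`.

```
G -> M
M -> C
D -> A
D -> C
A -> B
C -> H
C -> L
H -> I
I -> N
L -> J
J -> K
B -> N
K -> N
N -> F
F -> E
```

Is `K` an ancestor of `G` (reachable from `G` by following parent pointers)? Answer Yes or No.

Yes

Ancestors of G (commits reachable by following parents): {C, E, F, G, H, I, J, K, L, M, N}.
K is in that set, so it is an ancestor of G.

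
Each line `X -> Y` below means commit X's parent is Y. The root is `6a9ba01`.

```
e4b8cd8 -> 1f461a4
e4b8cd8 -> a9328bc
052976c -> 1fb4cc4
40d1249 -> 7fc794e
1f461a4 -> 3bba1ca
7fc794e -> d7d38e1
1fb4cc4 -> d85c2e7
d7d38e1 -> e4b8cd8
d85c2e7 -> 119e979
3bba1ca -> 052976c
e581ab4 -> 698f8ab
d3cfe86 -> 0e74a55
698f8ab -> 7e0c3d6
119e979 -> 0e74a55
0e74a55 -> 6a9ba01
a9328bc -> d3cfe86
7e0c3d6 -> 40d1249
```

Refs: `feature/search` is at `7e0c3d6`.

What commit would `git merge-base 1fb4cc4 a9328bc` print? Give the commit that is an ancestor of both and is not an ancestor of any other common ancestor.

0e74a55

Ancestors of 1fb4cc4: {0e74a55, 119e979, 1fb4cc4, 6a9ba01, d85c2e7}.
Ancestors of a9328bc: {0e74a55, 6a9ba01, a9328bc, d3cfe86}.
Common ancestors: {0e74a55, 6a9ba01}.
Among these, 0e74a55 is not an ancestor of any other common ancestor — it is the merge base.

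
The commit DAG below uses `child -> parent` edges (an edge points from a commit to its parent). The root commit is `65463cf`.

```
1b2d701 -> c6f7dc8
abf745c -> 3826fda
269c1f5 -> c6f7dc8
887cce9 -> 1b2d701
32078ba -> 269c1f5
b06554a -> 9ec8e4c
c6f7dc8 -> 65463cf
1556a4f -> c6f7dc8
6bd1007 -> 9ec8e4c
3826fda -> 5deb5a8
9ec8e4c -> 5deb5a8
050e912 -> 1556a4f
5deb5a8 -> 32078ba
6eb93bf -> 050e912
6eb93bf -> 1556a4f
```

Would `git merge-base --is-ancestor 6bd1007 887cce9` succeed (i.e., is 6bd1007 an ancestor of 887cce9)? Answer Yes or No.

Ancestors of 887cce9: {1b2d701, 65463cf, 887cce9, c6f7dc8}.
6bd1007 is not in that set, so it is not an ancestor of 887cce9.

No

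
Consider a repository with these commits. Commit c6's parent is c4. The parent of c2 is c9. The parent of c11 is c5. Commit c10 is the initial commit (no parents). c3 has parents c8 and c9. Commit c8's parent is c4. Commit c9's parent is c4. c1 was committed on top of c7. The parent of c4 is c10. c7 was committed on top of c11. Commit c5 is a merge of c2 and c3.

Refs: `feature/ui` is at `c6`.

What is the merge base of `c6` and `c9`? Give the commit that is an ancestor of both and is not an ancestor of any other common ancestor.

c4

Ancestors of c6: {c10, c4, c6}.
Ancestors of c9: {c10, c4, c9}.
Common ancestors: {c10, c4}.
Among these, c4 is not an ancestor of any other common ancestor — it is the merge base.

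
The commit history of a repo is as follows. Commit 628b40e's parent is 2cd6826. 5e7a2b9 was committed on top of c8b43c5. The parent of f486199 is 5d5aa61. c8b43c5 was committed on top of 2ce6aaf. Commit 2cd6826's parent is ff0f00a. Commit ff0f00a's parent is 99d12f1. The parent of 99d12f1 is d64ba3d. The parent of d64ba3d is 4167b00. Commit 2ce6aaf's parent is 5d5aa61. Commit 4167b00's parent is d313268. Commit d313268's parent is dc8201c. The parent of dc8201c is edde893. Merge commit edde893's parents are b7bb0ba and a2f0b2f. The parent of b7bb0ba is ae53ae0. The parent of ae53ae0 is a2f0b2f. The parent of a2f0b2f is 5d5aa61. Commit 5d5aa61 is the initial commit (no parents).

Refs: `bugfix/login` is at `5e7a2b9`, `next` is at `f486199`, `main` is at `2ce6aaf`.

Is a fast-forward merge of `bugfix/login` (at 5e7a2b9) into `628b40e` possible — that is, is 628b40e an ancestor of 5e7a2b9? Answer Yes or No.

No

A fast-forward from 628b40e to 5e7a2b9 is possible iff 628b40e is an ancestor of 5e7a2b9.
Ancestors of 5e7a2b9: {2ce6aaf, 5d5aa61, 5e7a2b9, c8b43c5}.
628b40e is not among them, so fast-forward is not possible.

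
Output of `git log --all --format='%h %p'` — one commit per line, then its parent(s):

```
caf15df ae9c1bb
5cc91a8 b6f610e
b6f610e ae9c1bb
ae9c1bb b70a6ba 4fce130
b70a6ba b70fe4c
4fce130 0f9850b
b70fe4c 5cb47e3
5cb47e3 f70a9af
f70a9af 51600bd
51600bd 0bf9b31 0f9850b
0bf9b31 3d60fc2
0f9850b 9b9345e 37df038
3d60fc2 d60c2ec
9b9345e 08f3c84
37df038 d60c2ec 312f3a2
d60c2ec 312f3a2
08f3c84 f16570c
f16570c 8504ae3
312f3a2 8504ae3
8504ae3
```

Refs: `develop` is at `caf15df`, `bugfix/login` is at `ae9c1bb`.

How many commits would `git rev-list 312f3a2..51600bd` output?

9

Reachable from 51600bd: {08f3c84, 0bf9b31, 0f9850b, 312f3a2, 37df038, 3d60fc2, 51600bd, 8504ae3, 9b9345e, d60c2ec, f16570c}.
Reachable from 312f3a2: {312f3a2, 8504ae3}.
In 51600bd's history but not 312f3a2's: {08f3c84, 0bf9b31, 0f9850b, 37df038, 3d60fc2, 51600bd, 9b9345e, d60c2ec, f16570c} — 9 commits.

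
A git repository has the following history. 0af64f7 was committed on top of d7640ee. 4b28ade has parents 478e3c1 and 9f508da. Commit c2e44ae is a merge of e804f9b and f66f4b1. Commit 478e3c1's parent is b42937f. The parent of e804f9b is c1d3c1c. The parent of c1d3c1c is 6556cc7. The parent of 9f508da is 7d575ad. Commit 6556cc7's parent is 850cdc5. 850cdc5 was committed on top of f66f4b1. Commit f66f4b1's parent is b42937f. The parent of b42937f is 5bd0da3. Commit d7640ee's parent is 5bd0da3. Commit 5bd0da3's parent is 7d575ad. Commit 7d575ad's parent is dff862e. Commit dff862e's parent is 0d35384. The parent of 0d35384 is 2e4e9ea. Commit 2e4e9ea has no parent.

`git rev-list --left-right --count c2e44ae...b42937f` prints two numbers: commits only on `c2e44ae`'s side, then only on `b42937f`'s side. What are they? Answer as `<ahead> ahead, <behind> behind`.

Reachable from c2e44ae: {0d35384, 2e4e9ea, 5bd0da3, 6556cc7, 7d575ad, 850cdc5, b42937f, c1d3c1c, c2e44ae, dff862e, e804f9b, f66f4b1}.
Reachable from b42937f: {0d35384, 2e4e9ea, 5bd0da3, 7d575ad, b42937f, dff862e}.
Only in c2e44ae's history (ahead): {6556cc7, 850cdc5, c1d3c1c, c2e44ae, e804f9b, f66f4b1} — 6.
Only in b42937f's history (behind): {} — 0.

6 ahead, 0 behind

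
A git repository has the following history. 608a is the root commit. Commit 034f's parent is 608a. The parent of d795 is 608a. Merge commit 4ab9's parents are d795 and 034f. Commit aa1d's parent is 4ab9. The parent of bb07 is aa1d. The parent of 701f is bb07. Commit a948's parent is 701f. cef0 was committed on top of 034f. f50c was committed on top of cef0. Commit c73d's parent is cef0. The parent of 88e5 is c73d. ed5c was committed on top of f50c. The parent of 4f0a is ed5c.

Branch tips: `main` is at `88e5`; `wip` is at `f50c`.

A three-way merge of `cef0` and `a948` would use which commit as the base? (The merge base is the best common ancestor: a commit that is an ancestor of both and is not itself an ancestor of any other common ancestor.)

034f

Ancestors of cef0: {034f, 608a, cef0}.
Ancestors of a948: {034f, 4ab9, 608a, 701f, a948, aa1d, bb07, d795}.
Common ancestors: {034f, 608a}.
Among these, 034f is not an ancestor of any other common ancestor — it is the merge base.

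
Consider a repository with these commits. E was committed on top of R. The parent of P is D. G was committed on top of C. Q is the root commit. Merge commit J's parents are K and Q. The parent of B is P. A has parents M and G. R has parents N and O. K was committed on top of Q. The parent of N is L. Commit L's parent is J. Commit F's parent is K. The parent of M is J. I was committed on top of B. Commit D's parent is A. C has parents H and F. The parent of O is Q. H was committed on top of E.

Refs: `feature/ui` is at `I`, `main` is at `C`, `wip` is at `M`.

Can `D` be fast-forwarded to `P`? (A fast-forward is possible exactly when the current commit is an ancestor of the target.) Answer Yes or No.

Yes

A fast-forward from D to P is possible iff D is an ancestor of P.
Ancestors of P: {A, C, D, E, F, G, H, J, K, L, M, N, O, P, Q, R}.
D is among them, so fast-forward is possible.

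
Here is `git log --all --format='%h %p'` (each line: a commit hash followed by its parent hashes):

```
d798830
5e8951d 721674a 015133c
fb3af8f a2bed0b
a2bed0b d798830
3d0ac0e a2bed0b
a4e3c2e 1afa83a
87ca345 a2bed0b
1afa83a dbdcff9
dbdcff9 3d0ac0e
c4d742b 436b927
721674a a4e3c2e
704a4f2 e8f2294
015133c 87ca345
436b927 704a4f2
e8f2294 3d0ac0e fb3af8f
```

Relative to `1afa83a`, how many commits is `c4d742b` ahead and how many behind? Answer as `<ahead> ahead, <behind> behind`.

5 ahead, 2 behind

Reachable from c4d742b: {3d0ac0e, 436b927, 704a4f2, a2bed0b, c4d742b, d798830, e8f2294, fb3af8f}.
Reachable from 1afa83a: {1afa83a, 3d0ac0e, a2bed0b, d798830, dbdcff9}.
Only in c4d742b's history (ahead): {436b927, 704a4f2, c4d742b, e8f2294, fb3af8f} — 5.
Only in 1afa83a's history (behind): {1afa83a, dbdcff9} — 2.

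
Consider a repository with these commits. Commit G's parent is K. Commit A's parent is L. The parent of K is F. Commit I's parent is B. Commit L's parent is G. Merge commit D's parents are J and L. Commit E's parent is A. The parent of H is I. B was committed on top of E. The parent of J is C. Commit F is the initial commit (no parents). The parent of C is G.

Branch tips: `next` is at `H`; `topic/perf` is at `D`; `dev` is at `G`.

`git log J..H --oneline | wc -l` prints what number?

Reachable from H: {A, B, E, F, G, H, I, K, L}.
Reachable from J: {C, F, G, J, K}.
In H's history but not J's: {A, B, E, H, I, L} — 6 commits.

6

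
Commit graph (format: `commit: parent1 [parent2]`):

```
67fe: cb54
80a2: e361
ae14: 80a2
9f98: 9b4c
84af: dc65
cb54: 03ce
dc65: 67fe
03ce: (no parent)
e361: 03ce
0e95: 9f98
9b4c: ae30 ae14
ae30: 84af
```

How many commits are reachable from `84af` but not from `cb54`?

3

Reachable from 84af: {03ce, 67fe, 84af, cb54, dc65}.
Reachable from cb54: {03ce, cb54}.
In 84af's history but not cb54's: {67fe, 84af, dc65} — 3 commits.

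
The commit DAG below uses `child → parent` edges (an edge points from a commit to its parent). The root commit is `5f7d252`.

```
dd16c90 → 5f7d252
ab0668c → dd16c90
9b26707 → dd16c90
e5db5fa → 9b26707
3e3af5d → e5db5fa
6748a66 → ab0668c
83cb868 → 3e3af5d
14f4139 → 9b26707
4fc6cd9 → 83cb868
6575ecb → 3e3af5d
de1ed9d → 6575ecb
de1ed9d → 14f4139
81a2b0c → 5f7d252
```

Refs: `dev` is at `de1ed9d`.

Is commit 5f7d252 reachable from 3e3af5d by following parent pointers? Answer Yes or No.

Yes

Ancestors of 3e3af5d (commits reachable by following parents): {3e3af5d, 5f7d252, 9b26707, dd16c90, e5db5fa}.
5f7d252 is in that set, so it is an ancestor of 3e3af5d.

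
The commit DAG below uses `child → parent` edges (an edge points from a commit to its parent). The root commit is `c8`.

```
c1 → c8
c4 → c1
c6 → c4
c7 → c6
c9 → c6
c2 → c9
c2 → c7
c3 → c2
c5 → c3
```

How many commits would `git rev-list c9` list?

5

Walking parent pointers from c9: reachable set = {c1, c4, c6, c8, c9}.
That is 5 commits.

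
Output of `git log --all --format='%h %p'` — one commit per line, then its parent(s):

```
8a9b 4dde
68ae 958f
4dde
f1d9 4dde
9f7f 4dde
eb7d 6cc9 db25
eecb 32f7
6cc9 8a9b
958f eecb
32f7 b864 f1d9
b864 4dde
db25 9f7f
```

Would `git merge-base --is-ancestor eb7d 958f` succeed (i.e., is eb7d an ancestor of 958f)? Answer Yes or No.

Ancestors of 958f: {32f7, 4dde, 958f, b864, eecb, f1d9}.
eb7d is not in that set, so it is not an ancestor of 958f.

No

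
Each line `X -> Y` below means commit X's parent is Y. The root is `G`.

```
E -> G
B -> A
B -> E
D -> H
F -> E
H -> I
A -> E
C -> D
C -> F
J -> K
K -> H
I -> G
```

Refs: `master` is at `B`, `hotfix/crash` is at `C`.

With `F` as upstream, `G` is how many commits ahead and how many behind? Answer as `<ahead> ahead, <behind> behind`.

Reachable from G: {G}.
Reachable from F: {E, F, G}.
Only in G's history (ahead): {} — 0.
Only in F's history (behind): {E, F} — 2.

0 ahead, 2 behind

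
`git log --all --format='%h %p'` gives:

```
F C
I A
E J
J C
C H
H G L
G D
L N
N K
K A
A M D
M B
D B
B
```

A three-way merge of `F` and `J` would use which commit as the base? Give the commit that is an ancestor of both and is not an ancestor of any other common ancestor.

Ancestors of F: {A, B, C, D, F, G, H, K, L, M, N}.
Ancestors of J: {A, B, C, D, G, H, J, K, L, M, N}.
Common ancestors: {A, B, C, D, G, H, K, L, M, N}.
Among these, C is not an ancestor of any other common ancestor — it is the merge base.

C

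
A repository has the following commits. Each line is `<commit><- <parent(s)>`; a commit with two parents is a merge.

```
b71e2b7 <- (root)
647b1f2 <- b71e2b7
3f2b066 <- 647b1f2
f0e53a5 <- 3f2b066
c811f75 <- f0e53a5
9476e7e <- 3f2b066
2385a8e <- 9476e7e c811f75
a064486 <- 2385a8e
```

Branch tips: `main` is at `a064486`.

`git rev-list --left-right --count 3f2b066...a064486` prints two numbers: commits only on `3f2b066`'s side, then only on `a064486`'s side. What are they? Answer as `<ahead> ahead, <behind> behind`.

0 ahead, 5 behind

Reachable from 3f2b066: {3f2b066, 647b1f2, b71e2b7}.
Reachable from a064486: {2385a8e, 3f2b066, 647b1f2, 9476e7e, a064486, b71e2b7, c811f75, f0e53a5}.
Only in 3f2b066's history (ahead): {} — 0.
Only in a064486's history (behind): {2385a8e, 9476e7e, a064486, c811f75, f0e53a5} — 5.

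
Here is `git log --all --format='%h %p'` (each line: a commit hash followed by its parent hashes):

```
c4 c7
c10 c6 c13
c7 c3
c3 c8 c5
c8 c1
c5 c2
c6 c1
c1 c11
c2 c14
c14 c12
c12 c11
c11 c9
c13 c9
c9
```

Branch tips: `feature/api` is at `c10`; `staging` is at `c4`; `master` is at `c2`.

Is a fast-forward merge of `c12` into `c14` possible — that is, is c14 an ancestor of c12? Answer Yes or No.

No

A fast-forward from c14 to c12 is possible iff c14 is an ancestor of c12.
Ancestors of c12: {c11, c12, c9}.
c14 is not among them, so fast-forward is not possible.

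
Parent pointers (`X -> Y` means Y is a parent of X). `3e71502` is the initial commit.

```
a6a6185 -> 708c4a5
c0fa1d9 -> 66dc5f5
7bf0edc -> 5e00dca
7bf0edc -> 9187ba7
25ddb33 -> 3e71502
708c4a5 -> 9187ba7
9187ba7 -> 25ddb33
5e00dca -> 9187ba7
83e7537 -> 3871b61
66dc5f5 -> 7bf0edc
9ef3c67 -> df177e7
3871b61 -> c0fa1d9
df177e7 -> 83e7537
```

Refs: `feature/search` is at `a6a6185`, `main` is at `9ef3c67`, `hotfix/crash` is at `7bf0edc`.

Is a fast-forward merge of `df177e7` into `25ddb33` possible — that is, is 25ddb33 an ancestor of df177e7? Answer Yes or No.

A fast-forward from 25ddb33 to df177e7 is possible iff 25ddb33 is an ancestor of df177e7.
Ancestors of df177e7: {25ddb33, 3871b61, 3e71502, 5e00dca, 66dc5f5, 7bf0edc, 83e7537, 9187ba7, c0fa1d9, df177e7}.
25ddb33 is among them, so fast-forward is possible.

Yes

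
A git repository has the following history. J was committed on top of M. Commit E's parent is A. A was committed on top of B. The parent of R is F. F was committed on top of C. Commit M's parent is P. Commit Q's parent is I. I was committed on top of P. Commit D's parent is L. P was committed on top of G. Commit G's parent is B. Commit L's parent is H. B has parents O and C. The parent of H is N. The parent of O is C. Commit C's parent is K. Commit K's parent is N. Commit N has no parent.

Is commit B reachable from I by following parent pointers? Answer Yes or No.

Ancestors of I (commits reachable by following parents): {B, C, G, I, K, N, O, P}.
B is in that set, so it is an ancestor of I.

Yes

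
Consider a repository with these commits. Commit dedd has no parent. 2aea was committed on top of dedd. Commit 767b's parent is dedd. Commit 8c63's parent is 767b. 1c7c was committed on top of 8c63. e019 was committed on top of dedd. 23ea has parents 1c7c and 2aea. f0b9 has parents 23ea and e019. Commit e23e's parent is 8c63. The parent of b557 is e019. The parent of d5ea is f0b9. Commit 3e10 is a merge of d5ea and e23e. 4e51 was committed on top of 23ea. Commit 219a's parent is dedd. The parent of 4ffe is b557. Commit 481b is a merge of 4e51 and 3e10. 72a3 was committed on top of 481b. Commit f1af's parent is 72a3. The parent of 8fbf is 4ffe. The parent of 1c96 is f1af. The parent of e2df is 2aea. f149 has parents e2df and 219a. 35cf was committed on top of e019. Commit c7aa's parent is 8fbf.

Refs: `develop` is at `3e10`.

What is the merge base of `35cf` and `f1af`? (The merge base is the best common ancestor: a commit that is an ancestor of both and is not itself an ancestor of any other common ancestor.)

Ancestors of 35cf: {35cf, dedd, e019}.
Ancestors of f1af: {1c7c, 23ea, 2aea, 3e10, 481b, 4e51, 72a3, 767b, 8c63, d5ea, dedd, e019, e23e, f0b9, f1af}.
Common ancestors: {dedd, e019}.
Among these, e019 is not an ancestor of any other common ancestor — it is the merge base.

e019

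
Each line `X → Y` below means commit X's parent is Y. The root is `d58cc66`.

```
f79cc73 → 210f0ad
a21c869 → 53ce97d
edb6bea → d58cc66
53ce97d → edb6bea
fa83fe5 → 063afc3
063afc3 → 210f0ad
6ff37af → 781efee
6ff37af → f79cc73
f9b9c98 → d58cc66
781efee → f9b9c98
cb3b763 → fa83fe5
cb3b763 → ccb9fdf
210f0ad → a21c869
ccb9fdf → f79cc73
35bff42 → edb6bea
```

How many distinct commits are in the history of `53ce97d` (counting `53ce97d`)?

Walking parent pointers from 53ce97d: reachable set = {53ce97d, d58cc66, edb6bea}.
That is 3 commits.

3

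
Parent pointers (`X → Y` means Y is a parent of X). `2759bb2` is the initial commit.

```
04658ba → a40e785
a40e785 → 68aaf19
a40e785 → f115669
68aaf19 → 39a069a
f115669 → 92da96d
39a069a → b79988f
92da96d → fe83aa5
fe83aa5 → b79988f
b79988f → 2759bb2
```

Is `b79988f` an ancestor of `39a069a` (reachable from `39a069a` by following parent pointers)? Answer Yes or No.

Ancestors of 39a069a (commits reachable by following parents): {2759bb2, 39a069a, b79988f}.
b79988f is in that set, so it is an ancestor of 39a069a.

Yes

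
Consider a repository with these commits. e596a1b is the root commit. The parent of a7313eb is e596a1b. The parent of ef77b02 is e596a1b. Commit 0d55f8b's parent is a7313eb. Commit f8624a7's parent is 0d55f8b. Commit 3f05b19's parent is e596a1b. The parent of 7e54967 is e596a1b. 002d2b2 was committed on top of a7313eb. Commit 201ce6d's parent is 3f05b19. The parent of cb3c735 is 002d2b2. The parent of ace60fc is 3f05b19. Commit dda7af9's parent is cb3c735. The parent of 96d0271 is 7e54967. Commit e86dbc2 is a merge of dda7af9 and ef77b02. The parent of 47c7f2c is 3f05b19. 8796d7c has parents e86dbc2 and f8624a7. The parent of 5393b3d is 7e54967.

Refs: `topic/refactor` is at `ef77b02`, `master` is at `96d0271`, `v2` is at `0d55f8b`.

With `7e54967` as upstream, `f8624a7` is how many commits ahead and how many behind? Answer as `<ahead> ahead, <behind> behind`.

Reachable from f8624a7: {0d55f8b, a7313eb, e596a1b, f8624a7}.
Reachable from 7e54967: {7e54967, e596a1b}.
Only in f8624a7's history (ahead): {0d55f8b, a7313eb, f8624a7} — 3.
Only in 7e54967's history (behind): {7e54967} — 1.

3 ahead, 1 behind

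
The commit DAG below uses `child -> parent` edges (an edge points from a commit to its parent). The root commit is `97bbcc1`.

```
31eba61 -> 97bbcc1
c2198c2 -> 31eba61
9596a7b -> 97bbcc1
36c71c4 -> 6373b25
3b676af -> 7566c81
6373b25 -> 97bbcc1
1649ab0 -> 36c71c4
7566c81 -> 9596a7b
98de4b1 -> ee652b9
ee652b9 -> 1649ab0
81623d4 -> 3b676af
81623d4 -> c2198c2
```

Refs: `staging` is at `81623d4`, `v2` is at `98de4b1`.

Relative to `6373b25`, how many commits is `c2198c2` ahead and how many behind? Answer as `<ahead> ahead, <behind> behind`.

Reachable from c2198c2: {31eba61, 97bbcc1, c2198c2}.
Reachable from 6373b25: {6373b25, 97bbcc1}.
Only in c2198c2's history (ahead): {31eba61, c2198c2} — 2.
Only in 6373b25's history (behind): {6373b25} — 1.

2 ahead, 1 behind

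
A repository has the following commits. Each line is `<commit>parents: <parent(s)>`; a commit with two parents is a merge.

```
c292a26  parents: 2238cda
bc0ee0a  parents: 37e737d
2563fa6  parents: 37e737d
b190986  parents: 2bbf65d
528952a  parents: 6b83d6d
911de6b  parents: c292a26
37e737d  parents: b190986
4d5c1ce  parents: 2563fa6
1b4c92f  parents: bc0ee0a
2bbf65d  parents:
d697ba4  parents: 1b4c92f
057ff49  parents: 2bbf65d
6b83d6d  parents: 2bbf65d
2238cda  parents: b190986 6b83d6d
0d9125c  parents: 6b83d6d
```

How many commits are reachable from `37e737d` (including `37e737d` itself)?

3

Walking parent pointers from 37e737d: reachable set = {2bbf65d, 37e737d, b190986}.
That is 3 commits.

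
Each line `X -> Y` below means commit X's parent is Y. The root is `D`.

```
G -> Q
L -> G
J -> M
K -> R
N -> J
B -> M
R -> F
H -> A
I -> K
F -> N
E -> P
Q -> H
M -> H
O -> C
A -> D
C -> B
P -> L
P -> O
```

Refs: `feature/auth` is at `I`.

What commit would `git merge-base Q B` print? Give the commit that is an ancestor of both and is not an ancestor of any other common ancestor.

H

Ancestors of Q: {A, D, H, Q}.
Ancestors of B: {A, B, D, H, M}.
Common ancestors: {A, D, H}.
Among these, H is not an ancestor of any other common ancestor — it is the merge base.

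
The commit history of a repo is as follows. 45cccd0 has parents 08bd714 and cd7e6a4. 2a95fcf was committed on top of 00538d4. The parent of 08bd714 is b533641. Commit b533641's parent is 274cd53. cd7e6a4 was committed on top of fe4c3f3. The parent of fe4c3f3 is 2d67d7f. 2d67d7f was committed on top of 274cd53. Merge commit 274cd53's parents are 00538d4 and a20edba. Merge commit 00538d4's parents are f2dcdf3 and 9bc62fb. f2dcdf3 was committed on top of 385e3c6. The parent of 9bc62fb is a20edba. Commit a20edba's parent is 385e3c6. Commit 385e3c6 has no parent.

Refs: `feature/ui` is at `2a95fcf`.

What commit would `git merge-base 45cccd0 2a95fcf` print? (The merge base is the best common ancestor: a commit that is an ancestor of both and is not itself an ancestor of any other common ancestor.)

Ancestors of 45cccd0: {00538d4, 08bd714, 274cd53, 2d67d7f, 385e3c6, 45cccd0, 9bc62fb, a20edba, b533641, cd7e6a4, f2dcdf3, fe4c3f3}.
Ancestors of 2a95fcf: {00538d4, 2a95fcf, 385e3c6, 9bc62fb, a20edba, f2dcdf3}.
Common ancestors: {00538d4, 385e3c6, 9bc62fb, a20edba, f2dcdf3}.
Among these, 00538d4 is not an ancestor of any other common ancestor — it is the merge base.

00538d4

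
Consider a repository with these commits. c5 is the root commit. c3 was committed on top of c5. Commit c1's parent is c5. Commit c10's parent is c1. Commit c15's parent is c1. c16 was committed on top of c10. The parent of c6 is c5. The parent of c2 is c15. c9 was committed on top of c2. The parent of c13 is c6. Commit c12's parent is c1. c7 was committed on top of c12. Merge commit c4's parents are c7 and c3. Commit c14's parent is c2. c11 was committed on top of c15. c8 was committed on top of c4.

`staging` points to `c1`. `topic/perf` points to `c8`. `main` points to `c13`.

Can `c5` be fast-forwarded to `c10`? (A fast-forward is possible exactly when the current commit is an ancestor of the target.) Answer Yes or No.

A fast-forward from c5 to c10 is possible iff c5 is an ancestor of c10.
Ancestors of c10: {c1, c10, c5}.
c5 is among them, so fast-forward is possible.

Yes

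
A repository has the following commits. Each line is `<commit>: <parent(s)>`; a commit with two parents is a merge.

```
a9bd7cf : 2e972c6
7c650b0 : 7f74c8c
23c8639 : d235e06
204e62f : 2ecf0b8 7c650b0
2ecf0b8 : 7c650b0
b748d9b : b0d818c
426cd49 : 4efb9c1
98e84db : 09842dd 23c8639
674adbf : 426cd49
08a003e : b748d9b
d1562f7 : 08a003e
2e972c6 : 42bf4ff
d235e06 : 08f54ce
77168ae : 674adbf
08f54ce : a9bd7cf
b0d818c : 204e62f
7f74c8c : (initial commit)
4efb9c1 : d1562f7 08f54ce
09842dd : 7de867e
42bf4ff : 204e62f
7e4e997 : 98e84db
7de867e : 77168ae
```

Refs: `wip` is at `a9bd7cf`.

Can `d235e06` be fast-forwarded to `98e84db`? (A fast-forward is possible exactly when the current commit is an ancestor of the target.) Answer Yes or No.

Yes

A fast-forward from d235e06 to 98e84db is possible iff d235e06 is an ancestor of 98e84db.
Ancestors of 98e84db: {08a003e, 08f54ce, 09842dd, 204e62f, 23c8639, 2e972c6, 2ecf0b8, 426cd49, 42bf4ff, 4efb9c1, 674adbf, 77168ae, 7c650b0, 7de867e, 7f74c8c, 98e84db, a9bd7cf, b0d818c, b748d9b, d1562f7, d235e06}.
d235e06 is among them, so fast-forward is possible.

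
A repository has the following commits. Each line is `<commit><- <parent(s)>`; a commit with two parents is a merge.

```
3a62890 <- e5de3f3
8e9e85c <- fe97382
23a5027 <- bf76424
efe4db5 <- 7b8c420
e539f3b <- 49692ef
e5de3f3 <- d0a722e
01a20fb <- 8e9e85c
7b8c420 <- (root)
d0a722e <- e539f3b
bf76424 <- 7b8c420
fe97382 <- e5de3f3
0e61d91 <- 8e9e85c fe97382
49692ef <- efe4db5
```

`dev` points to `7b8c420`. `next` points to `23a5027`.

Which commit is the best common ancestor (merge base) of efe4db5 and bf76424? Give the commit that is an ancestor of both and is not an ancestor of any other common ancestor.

Ancestors of efe4db5: {7b8c420, efe4db5}.
Ancestors of bf76424: {7b8c420, bf76424}.
Common ancestors: {7b8c420}.
The only common ancestor is 7b8c420, so it is the merge base.

7b8c420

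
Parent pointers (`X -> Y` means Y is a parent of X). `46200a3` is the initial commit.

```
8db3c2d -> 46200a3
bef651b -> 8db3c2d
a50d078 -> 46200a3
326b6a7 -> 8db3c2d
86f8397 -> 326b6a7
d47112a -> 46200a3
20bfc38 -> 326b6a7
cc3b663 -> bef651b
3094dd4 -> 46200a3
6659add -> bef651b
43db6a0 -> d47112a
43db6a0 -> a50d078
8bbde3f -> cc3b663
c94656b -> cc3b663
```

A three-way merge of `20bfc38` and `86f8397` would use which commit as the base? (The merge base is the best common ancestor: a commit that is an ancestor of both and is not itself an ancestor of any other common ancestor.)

Ancestors of 20bfc38: {20bfc38, 326b6a7, 46200a3, 8db3c2d}.
Ancestors of 86f8397: {326b6a7, 46200a3, 86f8397, 8db3c2d}.
Common ancestors: {326b6a7, 46200a3, 8db3c2d}.
Among these, 326b6a7 is not an ancestor of any other common ancestor — it is the merge base.

326b6a7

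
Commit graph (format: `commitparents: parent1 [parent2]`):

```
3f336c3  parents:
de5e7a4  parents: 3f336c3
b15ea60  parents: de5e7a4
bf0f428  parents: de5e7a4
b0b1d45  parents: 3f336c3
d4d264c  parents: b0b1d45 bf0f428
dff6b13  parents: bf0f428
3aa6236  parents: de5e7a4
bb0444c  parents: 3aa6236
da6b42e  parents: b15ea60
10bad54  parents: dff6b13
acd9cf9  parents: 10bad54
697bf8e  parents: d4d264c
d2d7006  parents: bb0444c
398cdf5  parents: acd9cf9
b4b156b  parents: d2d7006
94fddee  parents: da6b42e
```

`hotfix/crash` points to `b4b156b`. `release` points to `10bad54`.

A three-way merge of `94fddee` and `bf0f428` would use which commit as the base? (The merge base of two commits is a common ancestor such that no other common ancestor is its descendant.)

de5e7a4

Ancestors of 94fddee: {3f336c3, 94fddee, b15ea60, da6b42e, de5e7a4}.
Ancestors of bf0f428: {3f336c3, bf0f428, de5e7a4}.
Common ancestors: {3f336c3, de5e7a4}.
Among these, de5e7a4 is not an ancestor of any other common ancestor — it is the merge base.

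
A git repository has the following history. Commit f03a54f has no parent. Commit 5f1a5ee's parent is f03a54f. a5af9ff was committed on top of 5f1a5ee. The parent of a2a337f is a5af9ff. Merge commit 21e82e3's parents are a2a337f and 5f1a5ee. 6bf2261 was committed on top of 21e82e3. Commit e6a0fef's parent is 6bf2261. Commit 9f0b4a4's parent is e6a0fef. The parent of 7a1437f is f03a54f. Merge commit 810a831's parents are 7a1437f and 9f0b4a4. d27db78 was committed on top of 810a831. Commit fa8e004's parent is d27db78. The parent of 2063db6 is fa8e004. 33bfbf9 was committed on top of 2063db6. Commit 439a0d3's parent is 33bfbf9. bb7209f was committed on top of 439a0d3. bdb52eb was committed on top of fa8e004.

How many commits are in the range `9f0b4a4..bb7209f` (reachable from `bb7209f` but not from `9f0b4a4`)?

8

Reachable from bb7209f: {2063db6, 21e82e3, 33bfbf9, 439a0d3, 5f1a5ee, 6bf2261, 7a1437f, 810a831, 9f0b4a4, a2a337f, a5af9ff, bb7209f, d27db78, e6a0fef, f03a54f, fa8e004}.
Reachable from 9f0b4a4: {21e82e3, 5f1a5ee, 6bf2261, 9f0b4a4, a2a337f, a5af9ff, e6a0fef, f03a54f}.
In bb7209f's history but not 9f0b4a4's: {2063db6, 33bfbf9, 439a0d3, 7a1437f, 810a831, bb7209f, d27db78, fa8e004} — 8 commits.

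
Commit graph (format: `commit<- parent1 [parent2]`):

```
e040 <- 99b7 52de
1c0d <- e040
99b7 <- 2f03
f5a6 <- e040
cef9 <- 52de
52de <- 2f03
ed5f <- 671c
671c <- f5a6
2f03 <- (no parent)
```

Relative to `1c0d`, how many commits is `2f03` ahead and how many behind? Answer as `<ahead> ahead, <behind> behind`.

0 ahead, 4 behind

Reachable from 2f03: {2f03}.
Reachable from 1c0d: {1c0d, 2f03, 52de, 99b7, e040}.
Only in 2f03's history (ahead): {} — 0.
Only in 1c0d's history (behind): {1c0d, 52de, 99b7, e040} — 4.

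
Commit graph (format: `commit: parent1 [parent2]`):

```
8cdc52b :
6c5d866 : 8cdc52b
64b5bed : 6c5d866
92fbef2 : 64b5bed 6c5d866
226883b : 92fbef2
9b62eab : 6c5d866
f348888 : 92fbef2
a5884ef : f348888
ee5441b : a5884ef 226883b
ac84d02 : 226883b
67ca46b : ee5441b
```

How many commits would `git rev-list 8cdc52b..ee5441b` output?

Reachable from ee5441b: {226883b, 64b5bed, 6c5d866, 8cdc52b, 92fbef2, a5884ef, ee5441b, f348888}.
Reachable from 8cdc52b: {8cdc52b}.
In ee5441b's history but not 8cdc52b's: {226883b, 64b5bed, 6c5d866, 92fbef2, a5884ef, ee5441b, f348888} — 7 commits.

7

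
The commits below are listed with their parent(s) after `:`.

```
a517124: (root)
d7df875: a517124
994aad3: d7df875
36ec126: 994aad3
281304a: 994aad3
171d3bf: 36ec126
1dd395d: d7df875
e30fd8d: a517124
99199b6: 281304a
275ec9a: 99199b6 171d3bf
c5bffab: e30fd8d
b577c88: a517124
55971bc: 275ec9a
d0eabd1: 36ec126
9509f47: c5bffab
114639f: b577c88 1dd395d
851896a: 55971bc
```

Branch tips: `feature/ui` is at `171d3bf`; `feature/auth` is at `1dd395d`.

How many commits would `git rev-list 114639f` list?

Walking parent pointers from 114639f: reachable set = {114639f, 1dd395d, a517124, b577c88, d7df875}.
That is 5 commits.

5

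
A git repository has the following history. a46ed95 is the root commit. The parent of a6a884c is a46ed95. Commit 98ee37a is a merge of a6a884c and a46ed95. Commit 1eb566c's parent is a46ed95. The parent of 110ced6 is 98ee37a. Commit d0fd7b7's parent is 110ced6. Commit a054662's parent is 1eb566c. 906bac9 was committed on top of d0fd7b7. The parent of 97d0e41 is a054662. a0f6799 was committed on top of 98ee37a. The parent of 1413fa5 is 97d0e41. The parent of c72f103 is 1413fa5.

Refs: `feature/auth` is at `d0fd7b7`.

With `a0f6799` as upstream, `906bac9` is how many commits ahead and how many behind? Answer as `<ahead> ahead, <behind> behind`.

3 ahead, 1 behind

Reachable from 906bac9: {110ced6, 906bac9, 98ee37a, a46ed95, a6a884c, d0fd7b7}.
Reachable from a0f6799: {98ee37a, a0f6799, a46ed95, a6a884c}.
Only in 906bac9's history (ahead): {110ced6, 906bac9, d0fd7b7} — 3.
Only in a0f6799's history (behind): {a0f6799} — 1.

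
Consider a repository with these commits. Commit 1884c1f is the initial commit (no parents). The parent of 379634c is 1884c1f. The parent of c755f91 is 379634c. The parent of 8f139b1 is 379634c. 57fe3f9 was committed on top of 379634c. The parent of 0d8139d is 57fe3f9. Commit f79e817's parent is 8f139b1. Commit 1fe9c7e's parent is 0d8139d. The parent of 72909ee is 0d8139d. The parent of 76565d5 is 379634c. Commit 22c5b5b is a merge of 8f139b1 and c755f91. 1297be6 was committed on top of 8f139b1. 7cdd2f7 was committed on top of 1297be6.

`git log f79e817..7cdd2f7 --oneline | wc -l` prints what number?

2

Reachable from 7cdd2f7: {1297be6, 1884c1f, 379634c, 7cdd2f7, 8f139b1}.
Reachable from f79e817: {1884c1f, 379634c, 8f139b1, f79e817}.
In 7cdd2f7's history but not f79e817's: {1297be6, 7cdd2f7} — 2 commits.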